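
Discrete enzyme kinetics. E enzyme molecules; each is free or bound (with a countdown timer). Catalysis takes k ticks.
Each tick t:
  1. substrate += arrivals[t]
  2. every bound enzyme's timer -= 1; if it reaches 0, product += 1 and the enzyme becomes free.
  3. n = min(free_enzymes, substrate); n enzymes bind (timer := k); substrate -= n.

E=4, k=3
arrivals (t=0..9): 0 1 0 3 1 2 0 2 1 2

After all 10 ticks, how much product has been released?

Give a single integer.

t=0: arr=0 -> substrate=0 bound=0 product=0
t=1: arr=1 -> substrate=0 bound=1 product=0
t=2: arr=0 -> substrate=0 bound=1 product=0
t=3: arr=3 -> substrate=0 bound=4 product=0
t=4: arr=1 -> substrate=0 bound=4 product=1
t=5: arr=2 -> substrate=2 bound=4 product=1
t=6: arr=0 -> substrate=0 bound=3 product=4
t=7: arr=2 -> substrate=0 bound=4 product=5
t=8: arr=1 -> substrate=1 bound=4 product=5
t=9: arr=2 -> substrate=1 bound=4 product=7

Answer: 7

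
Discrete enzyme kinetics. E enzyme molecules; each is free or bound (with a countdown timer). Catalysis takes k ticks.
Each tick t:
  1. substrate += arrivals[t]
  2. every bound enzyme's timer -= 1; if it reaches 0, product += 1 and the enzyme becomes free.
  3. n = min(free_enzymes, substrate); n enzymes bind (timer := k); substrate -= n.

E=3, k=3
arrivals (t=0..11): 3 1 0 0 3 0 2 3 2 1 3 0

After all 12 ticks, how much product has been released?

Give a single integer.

t=0: arr=3 -> substrate=0 bound=3 product=0
t=1: arr=1 -> substrate=1 bound=3 product=0
t=2: arr=0 -> substrate=1 bound=3 product=0
t=3: arr=0 -> substrate=0 bound=1 product=3
t=4: arr=3 -> substrate=1 bound=3 product=3
t=5: arr=0 -> substrate=1 bound=3 product=3
t=6: arr=2 -> substrate=2 bound=3 product=4
t=7: arr=3 -> substrate=3 bound=3 product=6
t=8: arr=2 -> substrate=5 bound=3 product=6
t=9: arr=1 -> substrate=5 bound=3 product=7
t=10: arr=3 -> substrate=6 bound=3 product=9
t=11: arr=0 -> substrate=6 bound=3 product=9

Answer: 9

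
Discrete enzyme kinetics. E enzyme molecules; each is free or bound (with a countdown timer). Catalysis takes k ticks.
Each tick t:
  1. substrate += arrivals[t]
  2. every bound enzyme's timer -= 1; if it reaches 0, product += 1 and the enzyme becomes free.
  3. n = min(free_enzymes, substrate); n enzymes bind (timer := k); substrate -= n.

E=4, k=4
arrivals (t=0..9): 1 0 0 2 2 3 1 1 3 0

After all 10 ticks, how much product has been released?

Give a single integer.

Answer: 5

Derivation:
t=0: arr=1 -> substrate=0 bound=1 product=0
t=1: arr=0 -> substrate=0 bound=1 product=0
t=2: arr=0 -> substrate=0 bound=1 product=0
t=3: arr=2 -> substrate=0 bound=3 product=0
t=4: arr=2 -> substrate=0 bound=4 product=1
t=5: arr=3 -> substrate=3 bound=4 product=1
t=6: arr=1 -> substrate=4 bound=4 product=1
t=7: arr=1 -> substrate=3 bound=4 product=3
t=8: arr=3 -> substrate=4 bound=4 product=5
t=9: arr=0 -> substrate=4 bound=4 product=5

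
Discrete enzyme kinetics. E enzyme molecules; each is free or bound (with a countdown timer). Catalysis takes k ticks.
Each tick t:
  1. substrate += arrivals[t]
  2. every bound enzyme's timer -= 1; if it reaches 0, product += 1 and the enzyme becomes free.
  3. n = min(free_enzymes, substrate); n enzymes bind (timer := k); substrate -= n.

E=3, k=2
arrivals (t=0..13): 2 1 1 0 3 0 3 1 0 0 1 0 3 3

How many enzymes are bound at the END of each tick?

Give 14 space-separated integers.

t=0: arr=2 -> substrate=0 bound=2 product=0
t=1: arr=1 -> substrate=0 bound=3 product=0
t=2: arr=1 -> substrate=0 bound=2 product=2
t=3: arr=0 -> substrate=0 bound=1 product=3
t=4: arr=3 -> substrate=0 bound=3 product=4
t=5: arr=0 -> substrate=0 bound=3 product=4
t=6: arr=3 -> substrate=0 bound=3 product=7
t=7: arr=1 -> substrate=1 bound=3 product=7
t=8: arr=0 -> substrate=0 bound=1 product=10
t=9: arr=0 -> substrate=0 bound=1 product=10
t=10: arr=1 -> substrate=0 bound=1 product=11
t=11: arr=0 -> substrate=0 bound=1 product=11
t=12: arr=3 -> substrate=0 bound=3 product=12
t=13: arr=3 -> substrate=3 bound=3 product=12

Answer: 2 3 2 1 3 3 3 3 1 1 1 1 3 3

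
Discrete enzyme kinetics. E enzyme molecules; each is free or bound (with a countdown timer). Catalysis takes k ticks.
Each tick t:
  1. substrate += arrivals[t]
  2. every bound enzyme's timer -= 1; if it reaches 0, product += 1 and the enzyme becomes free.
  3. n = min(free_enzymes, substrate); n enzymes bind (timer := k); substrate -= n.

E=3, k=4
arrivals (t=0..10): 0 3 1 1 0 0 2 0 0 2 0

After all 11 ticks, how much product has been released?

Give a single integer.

t=0: arr=0 -> substrate=0 bound=0 product=0
t=1: arr=3 -> substrate=0 bound=3 product=0
t=2: arr=1 -> substrate=1 bound=3 product=0
t=3: arr=1 -> substrate=2 bound=3 product=0
t=4: arr=0 -> substrate=2 bound=3 product=0
t=5: arr=0 -> substrate=0 bound=2 product=3
t=6: arr=2 -> substrate=1 bound=3 product=3
t=7: arr=0 -> substrate=1 bound=3 product=3
t=8: arr=0 -> substrate=1 bound=3 product=3
t=9: arr=2 -> substrate=1 bound=3 product=5
t=10: arr=0 -> substrate=0 bound=3 product=6

Answer: 6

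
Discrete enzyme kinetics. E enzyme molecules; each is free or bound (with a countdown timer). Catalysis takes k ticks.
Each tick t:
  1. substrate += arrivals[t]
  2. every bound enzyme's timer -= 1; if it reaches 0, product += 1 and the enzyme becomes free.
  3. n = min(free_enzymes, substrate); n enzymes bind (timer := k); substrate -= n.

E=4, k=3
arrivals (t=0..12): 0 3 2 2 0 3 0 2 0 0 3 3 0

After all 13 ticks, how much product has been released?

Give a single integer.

t=0: arr=0 -> substrate=0 bound=0 product=0
t=1: arr=3 -> substrate=0 bound=3 product=0
t=2: arr=2 -> substrate=1 bound=4 product=0
t=3: arr=2 -> substrate=3 bound=4 product=0
t=4: arr=0 -> substrate=0 bound=4 product=3
t=5: arr=3 -> substrate=2 bound=4 product=4
t=6: arr=0 -> substrate=2 bound=4 product=4
t=7: arr=2 -> substrate=1 bound=4 product=7
t=8: arr=0 -> substrate=0 bound=4 product=8
t=9: arr=0 -> substrate=0 bound=4 product=8
t=10: arr=3 -> substrate=0 bound=4 product=11
t=11: arr=3 -> substrate=2 bound=4 product=12
t=12: arr=0 -> substrate=2 bound=4 product=12

Answer: 12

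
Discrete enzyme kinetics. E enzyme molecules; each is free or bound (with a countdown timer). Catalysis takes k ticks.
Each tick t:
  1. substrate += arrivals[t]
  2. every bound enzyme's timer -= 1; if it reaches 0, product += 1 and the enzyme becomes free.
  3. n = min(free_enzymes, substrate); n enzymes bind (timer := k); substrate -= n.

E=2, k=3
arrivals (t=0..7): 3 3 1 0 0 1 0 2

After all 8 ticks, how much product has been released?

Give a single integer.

t=0: arr=3 -> substrate=1 bound=2 product=0
t=1: arr=3 -> substrate=4 bound=2 product=0
t=2: arr=1 -> substrate=5 bound=2 product=0
t=3: arr=0 -> substrate=3 bound=2 product=2
t=4: arr=0 -> substrate=3 bound=2 product=2
t=5: arr=1 -> substrate=4 bound=2 product=2
t=6: arr=0 -> substrate=2 bound=2 product=4
t=7: arr=2 -> substrate=4 bound=2 product=4

Answer: 4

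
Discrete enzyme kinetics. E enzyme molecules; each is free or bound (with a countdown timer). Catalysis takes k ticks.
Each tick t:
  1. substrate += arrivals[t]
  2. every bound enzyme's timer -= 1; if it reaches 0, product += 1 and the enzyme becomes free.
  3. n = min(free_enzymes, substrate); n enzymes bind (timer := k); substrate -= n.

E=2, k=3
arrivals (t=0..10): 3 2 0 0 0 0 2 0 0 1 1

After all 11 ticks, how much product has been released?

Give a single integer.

Answer: 6

Derivation:
t=0: arr=3 -> substrate=1 bound=2 product=0
t=1: arr=2 -> substrate=3 bound=2 product=0
t=2: arr=0 -> substrate=3 bound=2 product=0
t=3: arr=0 -> substrate=1 bound=2 product=2
t=4: arr=0 -> substrate=1 bound=2 product=2
t=5: arr=0 -> substrate=1 bound=2 product=2
t=6: arr=2 -> substrate=1 bound=2 product=4
t=7: arr=0 -> substrate=1 bound=2 product=4
t=8: arr=0 -> substrate=1 bound=2 product=4
t=9: arr=1 -> substrate=0 bound=2 product=6
t=10: arr=1 -> substrate=1 bound=2 product=6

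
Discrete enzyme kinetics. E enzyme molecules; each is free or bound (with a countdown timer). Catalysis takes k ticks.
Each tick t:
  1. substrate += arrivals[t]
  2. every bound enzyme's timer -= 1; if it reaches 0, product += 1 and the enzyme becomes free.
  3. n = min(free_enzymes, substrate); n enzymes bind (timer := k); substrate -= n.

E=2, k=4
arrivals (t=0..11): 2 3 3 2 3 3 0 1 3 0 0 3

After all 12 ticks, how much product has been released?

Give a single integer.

Answer: 4

Derivation:
t=0: arr=2 -> substrate=0 bound=2 product=0
t=1: arr=3 -> substrate=3 bound=2 product=0
t=2: arr=3 -> substrate=6 bound=2 product=0
t=3: arr=2 -> substrate=8 bound=2 product=0
t=4: arr=3 -> substrate=9 bound=2 product=2
t=5: arr=3 -> substrate=12 bound=2 product=2
t=6: arr=0 -> substrate=12 bound=2 product=2
t=7: arr=1 -> substrate=13 bound=2 product=2
t=8: arr=3 -> substrate=14 bound=2 product=4
t=9: arr=0 -> substrate=14 bound=2 product=4
t=10: arr=0 -> substrate=14 bound=2 product=4
t=11: arr=3 -> substrate=17 bound=2 product=4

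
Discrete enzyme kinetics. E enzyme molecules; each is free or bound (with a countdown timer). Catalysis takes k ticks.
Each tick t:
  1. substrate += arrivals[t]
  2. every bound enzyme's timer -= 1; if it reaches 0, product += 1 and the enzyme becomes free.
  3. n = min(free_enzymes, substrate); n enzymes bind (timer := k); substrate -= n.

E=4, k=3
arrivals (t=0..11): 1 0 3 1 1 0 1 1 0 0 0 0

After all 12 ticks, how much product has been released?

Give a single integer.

t=0: arr=1 -> substrate=0 bound=1 product=0
t=1: arr=0 -> substrate=0 bound=1 product=0
t=2: arr=3 -> substrate=0 bound=4 product=0
t=3: arr=1 -> substrate=0 bound=4 product=1
t=4: arr=1 -> substrate=1 bound=4 product=1
t=5: arr=0 -> substrate=0 bound=2 product=4
t=6: arr=1 -> substrate=0 bound=2 product=5
t=7: arr=1 -> substrate=0 bound=3 product=5
t=8: arr=0 -> substrate=0 bound=2 product=6
t=9: arr=0 -> substrate=0 bound=1 product=7
t=10: arr=0 -> substrate=0 bound=0 product=8
t=11: arr=0 -> substrate=0 bound=0 product=8

Answer: 8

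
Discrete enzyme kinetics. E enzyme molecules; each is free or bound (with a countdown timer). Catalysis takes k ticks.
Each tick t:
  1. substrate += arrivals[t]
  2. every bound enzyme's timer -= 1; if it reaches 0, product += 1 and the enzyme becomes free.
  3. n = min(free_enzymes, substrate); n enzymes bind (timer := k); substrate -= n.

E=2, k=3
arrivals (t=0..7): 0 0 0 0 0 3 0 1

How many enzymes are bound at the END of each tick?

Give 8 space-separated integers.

Answer: 0 0 0 0 0 2 2 2

Derivation:
t=0: arr=0 -> substrate=0 bound=0 product=0
t=1: arr=0 -> substrate=0 bound=0 product=0
t=2: arr=0 -> substrate=0 bound=0 product=0
t=3: arr=0 -> substrate=0 bound=0 product=0
t=4: arr=0 -> substrate=0 bound=0 product=0
t=5: arr=3 -> substrate=1 bound=2 product=0
t=6: arr=0 -> substrate=1 bound=2 product=0
t=7: arr=1 -> substrate=2 bound=2 product=0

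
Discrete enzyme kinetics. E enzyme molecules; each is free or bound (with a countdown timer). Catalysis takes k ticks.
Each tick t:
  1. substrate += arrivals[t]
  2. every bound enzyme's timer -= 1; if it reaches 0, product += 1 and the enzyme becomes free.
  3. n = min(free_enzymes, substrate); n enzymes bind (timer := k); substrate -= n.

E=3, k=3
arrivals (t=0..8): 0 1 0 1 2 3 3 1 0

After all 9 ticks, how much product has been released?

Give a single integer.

t=0: arr=0 -> substrate=0 bound=0 product=0
t=1: arr=1 -> substrate=0 bound=1 product=0
t=2: arr=0 -> substrate=0 bound=1 product=0
t=3: arr=1 -> substrate=0 bound=2 product=0
t=4: arr=2 -> substrate=0 bound=3 product=1
t=5: arr=3 -> substrate=3 bound=3 product=1
t=6: arr=3 -> substrate=5 bound=3 product=2
t=7: arr=1 -> substrate=4 bound=3 product=4
t=8: arr=0 -> substrate=4 bound=3 product=4

Answer: 4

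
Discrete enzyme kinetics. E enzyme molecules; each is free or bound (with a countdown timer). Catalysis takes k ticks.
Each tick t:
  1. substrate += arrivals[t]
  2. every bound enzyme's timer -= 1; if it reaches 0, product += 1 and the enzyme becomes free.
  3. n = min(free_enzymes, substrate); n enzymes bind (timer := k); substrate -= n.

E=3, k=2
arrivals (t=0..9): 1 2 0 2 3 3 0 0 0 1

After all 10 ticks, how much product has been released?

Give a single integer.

Answer: 11

Derivation:
t=0: arr=1 -> substrate=0 bound=1 product=0
t=1: arr=2 -> substrate=0 bound=3 product=0
t=2: arr=0 -> substrate=0 bound=2 product=1
t=3: arr=2 -> substrate=0 bound=2 product=3
t=4: arr=3 -> substrate=2 bound=3 product=3
t=5: arr=3 -> substrate=3 bound=3 product=5
t=6: arr=0 -> substrate=2 bound=3 product=6
t=7: arr=0 -> substrate=0 bound=3 product=8
t=8: arr=0 -> substrate=0 bound=2 product=9
t=9: arr=1 -> substrate=0 bound=1 product=11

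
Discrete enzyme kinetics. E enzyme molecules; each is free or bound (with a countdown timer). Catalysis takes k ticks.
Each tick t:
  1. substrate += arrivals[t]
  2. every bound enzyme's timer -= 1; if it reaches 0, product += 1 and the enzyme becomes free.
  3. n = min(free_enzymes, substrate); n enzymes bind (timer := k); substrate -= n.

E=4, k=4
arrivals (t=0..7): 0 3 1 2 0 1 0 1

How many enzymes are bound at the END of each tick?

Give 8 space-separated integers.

Answer: 0 3 4 4 4 4 3 4

Derivation:
t=0: arr=0 -> substrate=0 bound=0 product=0
t=1: arr=3 -> substrate=0 bound=3 product=0
t=2: arr=1 -> substrate=0 bound=4 product=0
t=3: arr=2 -> substrate=2 bound=4 product=0
t=4: arr=0 -> substrate=2 bound=4 product=0
t=5: arr=1 -> substrate=0 bound=4 product=3
t=6: arr=0 -> substrate=0 bound=3 product=4
t=7: arr=1 -> substrate=0 bound=4 product=4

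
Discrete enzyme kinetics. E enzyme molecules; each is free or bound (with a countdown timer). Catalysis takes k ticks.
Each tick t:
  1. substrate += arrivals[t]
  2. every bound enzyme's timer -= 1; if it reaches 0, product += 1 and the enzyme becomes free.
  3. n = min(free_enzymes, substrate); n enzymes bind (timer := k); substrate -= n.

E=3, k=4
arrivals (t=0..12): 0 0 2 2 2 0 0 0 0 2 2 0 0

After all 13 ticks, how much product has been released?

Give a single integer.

t=0: arr=0 -> substrate=0 bound=0 product=0
t=1: arr=0 -> substrate=0 bound=0 product=0
t=2: arr=2 -> substrate=0 bound=2 product=0
t=3: arr=2 -> substrate=1 bound=3 product=0
t=4: arr=2 -> substrate=3 bound=3 product=0
t=5: arr=0 -> substrate=3 bound=3 product=0
t=6: arr=0 -> substrate=1 bound=3 product=2
t=7: arr=0 -> substrate=0 bound=3 product=3
t=8: arr=0 -> substrate=0 bound=3 product=3
t=9: arr=2 -> substrate=2 bound=3 product=3
t=10: arr=2 -> substrate=2 bound=3 product=5
t=11: arr=0 -> substrate=1 bound=3 product=6
t=12: arr=0 -> substrate=1 bound=3 product=6

Answer: 6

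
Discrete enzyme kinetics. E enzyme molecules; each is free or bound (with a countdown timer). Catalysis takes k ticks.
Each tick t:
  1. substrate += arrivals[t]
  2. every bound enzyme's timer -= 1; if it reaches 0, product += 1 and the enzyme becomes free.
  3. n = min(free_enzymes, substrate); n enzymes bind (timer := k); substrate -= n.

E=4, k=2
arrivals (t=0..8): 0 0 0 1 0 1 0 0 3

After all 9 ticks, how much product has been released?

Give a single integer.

t=0: arr=0 -> substrate=0 bound=0 product=0
t=1: arr=0 -> substrate=0 bound=0 product=0
t=2: arr=0 -> substrate=0 bound=0 product=0
t=3: arr=1 -> substrate=0 bound=1 product=0
t=4: arr=0 -> substrate=0 bound=1 product=0
t=5: arr=1 -> substrate=0 bound=1 product=1
t=6: arr=0 -> substrate=0 bound=1 product=1
t=7: arr=0 -> substrate=0 bound=0 product=2
t=8: arr=3 -> substrate=0 bound=3 product=2

Answer: 2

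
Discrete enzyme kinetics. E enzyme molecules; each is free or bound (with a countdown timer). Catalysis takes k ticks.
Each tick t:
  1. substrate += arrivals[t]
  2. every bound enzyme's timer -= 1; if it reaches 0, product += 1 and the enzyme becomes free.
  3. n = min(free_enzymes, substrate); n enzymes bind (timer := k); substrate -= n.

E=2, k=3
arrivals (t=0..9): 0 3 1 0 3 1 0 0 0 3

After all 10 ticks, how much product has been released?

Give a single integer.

t=0: arr=0 -> substrate=0 bound=0 product=0
t=1: arr=3 -> substrate=1 bound=2 product=0
t=2: arr=1 -> substrate=2 bound=2 product=0
t=3: arr=0 -> substrate=2 bound=2 product=0
t=4: arr=3 -> substrate=3 bound=2 product=2
t=5: arr=1 -> substrate=4 bound=2 product=2
t=6: arr=0 -> substrate=4 bound=2 product=2
t=7: arr=0 -> substrate=2 bound=2 product=4
t=8: arr=0 -> substrate=2 bound=2 product=4
t=9: arr=3 -> substrate=5 bound=2 product=4

Answer: 4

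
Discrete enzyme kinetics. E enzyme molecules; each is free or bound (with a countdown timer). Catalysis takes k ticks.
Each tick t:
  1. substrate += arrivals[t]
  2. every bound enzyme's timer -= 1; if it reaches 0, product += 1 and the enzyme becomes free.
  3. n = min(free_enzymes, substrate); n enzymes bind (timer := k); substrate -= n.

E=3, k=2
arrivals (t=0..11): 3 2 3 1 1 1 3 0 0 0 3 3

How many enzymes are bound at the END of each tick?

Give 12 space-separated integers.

t=0: arr=3 -> substrate=0 bound=3 product=0
t=1: arr=2 -> substrate=2 bound=3 product=0
t=2: arr=3 -> substrate=2 bound=3 product=3
t=3: arr=1 -> substrate=3 bound=3 product=3
t=4: arr=1 -> substrate=1 bound=3 product=6
t=5: arr=1 -> substrate=2 bound=3 product=6
t=6: arr=3 -> substrate=2 bound=3 product=9
t=7: arr=0 -> substrate=2 bound=3 product=9
t=8: arr=0 -> substrate=0 bound=2 product=12
t=9: arr=0 -> substrate=0 bound=2 product=12
t=10: arr=3 -> substrate=0 bound=3 product=14
t=11: arr=3 -> substrate=3 bound=3 product=14

Answer: 3 3 3 3 3 3 3 3 2 2 3 3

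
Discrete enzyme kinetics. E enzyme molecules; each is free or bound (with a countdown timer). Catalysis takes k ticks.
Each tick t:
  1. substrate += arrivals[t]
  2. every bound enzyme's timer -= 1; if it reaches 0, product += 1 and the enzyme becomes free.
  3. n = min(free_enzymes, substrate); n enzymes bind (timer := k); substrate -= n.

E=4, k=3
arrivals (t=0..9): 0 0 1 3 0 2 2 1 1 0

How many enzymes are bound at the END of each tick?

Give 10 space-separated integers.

Answer: 0 0 1 4 4 4 4 4 4 2

Derivation:
t=0: arr=0 -> substrate=0 bound=0 product=0
t=1: arr=0 -> substrate=0 bound=0 product=0
t=2: arr=1 -> substrate=0 bound=1 product=0
t=3: arr=3 -> substrate=0 bound=4 product=0
t=4: arr=0 -> substrate=0 bound=4 product=0
t=5: arr=2 -> substrate=1 bound=4 product=1
t=6: arr=2 -> substrate=0 bound=4 product=4
t=7: arr=1 -> substrate=1 bound=4 product=4
t=8: arr=1 -> substrate=1 bound=4 product=5
t=9: arr=0 -> substrate=0 bound=2 product=8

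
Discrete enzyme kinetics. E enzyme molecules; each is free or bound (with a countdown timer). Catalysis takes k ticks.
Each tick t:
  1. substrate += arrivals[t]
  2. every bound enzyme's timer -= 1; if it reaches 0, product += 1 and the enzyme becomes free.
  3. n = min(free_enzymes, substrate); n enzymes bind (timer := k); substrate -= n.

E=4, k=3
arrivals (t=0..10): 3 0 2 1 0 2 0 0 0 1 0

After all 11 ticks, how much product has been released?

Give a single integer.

Answer: 8

Derivation:
t=0: arr=3 -> substrate=0 bound=3 product=0
t=1: arr=0 -> substrate=0 bound=3 product=0
t=2: arr=2 -> substrate=1 bound=4 product=0
t=3: arr=1 -> substrate=0 bound=3 product=3
t=4: arr=0 -> substrate=0 bound=3 product=3
t=5: arr=2 -> substrate=0 bound=4 product=4
t=6: arr=0 -> substrate=0 bound=2 product=6
t=7: arr=0 -> substrate=0 bound=2 product=6
t=8: arr=0 -> substrate=0 bound=0 product=8
t=9: arr=1 -> substrate=0 bound=1 product=8
t=10: arr=0 -> substrate=0 bound=1 product=8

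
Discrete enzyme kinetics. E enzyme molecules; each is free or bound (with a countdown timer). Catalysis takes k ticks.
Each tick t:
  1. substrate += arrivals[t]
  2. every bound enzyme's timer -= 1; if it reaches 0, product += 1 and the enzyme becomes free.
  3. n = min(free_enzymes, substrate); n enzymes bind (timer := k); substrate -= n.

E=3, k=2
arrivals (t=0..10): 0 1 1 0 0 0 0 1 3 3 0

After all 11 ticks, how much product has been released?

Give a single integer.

t=0: arr=0 -> substrate=0 bound=0 product=0
t=1: arr=1 -> substrate=0 bound=1 product=0
t=2: arr=1 -> substrate=0 bound=2 product=0
t=3: arr=0 -> substrate=0 bound=1 product=1
t=4: arr=0 -> substrate=0 bound=0 product=2
t=5: arr=0 -> substrate=0 bound=0 product=2
t=6: arr=0 -> substrate=0 bound=0 product=2
t=7: arr=1 -> substrate=0 bound=1 product=2
t=8: arr=3 -> substrate=1 bound=3 product=2
t=9: arr=3 -> substrate=3 bound=3 product=3
t=10: arr=0 -> substrate=1 bound=3 product=5

Answer: 5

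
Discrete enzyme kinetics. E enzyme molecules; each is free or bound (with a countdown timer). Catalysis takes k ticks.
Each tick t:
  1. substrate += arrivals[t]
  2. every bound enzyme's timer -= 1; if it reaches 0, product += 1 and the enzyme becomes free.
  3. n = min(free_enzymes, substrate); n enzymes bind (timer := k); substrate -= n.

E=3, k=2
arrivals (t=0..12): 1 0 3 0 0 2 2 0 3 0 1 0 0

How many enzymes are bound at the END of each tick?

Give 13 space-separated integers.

Answer: 1 1 3 3 0 2 3 2 3 3 2 1 0

Derivation:
t=0: arr=1 -> substrate=0 bound=1 product=0
t=1: arr=0 -> substrate=0 bound=1 product=0
t=2: arr=3 -> substrate=0 bound=3 product=1
t=3: arr=0 -> substrate=0 bound=3 product=1
t=4: arr=0 -> substrate=0 bound=0 product=4
t=5: arr=2 -> substrate=0 bound=2 product=4
t=6: arr=2 -> substrate=1 bound=3 product=4
t=7: arr=0 -> substrate=0 bound=2 product=6
t=8: arr=3 -> substrate=1 bound=3 product=7
t=9: arr=0 -> substrate=0 bound=3 product=8
t=10: arr=1 -> substrate=0 bound=2 product=10
t=11: arr=0 -> substrate=0 bound=1 product=11
t=12: arr=0 -> substrate=0 bound=0 product=12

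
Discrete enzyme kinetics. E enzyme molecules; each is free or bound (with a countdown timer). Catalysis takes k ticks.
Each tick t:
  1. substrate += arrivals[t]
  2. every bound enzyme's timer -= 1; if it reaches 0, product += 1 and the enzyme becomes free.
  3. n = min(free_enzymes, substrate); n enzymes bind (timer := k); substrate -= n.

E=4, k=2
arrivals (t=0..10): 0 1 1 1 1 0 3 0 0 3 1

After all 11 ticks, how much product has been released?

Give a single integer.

Answer: 7

Derivation:
t=0: arr=0 -> substrate=0 bound=0 product=0
t=1: arr=1 -> substrate=0 bound=1 product=0
t=2: arr=1 -> substrate=0 bound=2 product=0
t=3: arr=1 -> substrate=0 bound=2 product=1
t=4: arr=1 -> substrate=0 bound=2 product=2
t=5: arr=0 -> substrate=0 bound=1 product=3
t=6: arr=3 -> substrate=0 bound=3 product=4
t=7: arr=0 -> substrate=0 bound=3 product=4
t=8: arr=0 -> substrate=0 bound=0 product=7
t=9: arr=3 -> substrate=0 bound=3 product=7
t=10: arr=1 -> substrate=0 bound=4 product=7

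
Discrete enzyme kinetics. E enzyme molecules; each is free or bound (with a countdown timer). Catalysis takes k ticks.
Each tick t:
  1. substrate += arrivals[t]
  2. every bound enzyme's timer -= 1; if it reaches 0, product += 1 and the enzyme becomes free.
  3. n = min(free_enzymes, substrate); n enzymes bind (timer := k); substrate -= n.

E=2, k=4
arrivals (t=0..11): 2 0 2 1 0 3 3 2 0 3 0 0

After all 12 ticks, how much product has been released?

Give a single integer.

Answer: 4

Derivation:
t=0: arr=2 -> substrate=0 bound=2 product=0
t=1: arr=0 -> substrate=0 bound=2 product=0
t=2: arr=2 -> substrate=2 bound=2 product=0
t=3: arr=1 -> substrate=3 bound=2 product=0
t=4: arr=0 -> substrate=1 bound=2 product=2
t=5: arr=3 -> substrate=4 bound=2 product=2
t=6: arr=3 -> substrate=7 bound=2 product=2
t=7: arr=2 -> substrate=9 bound=2 product=2
t=8: arr=0 -> substrate=7 bound=2 product=4
t=9: arr=3 -> substrate=10 bound=2 product=4
t=10: arr=0 -> substrate=10 bound=2 product=4
t=11: arr=0 -> substrate=10 bound=2 product=4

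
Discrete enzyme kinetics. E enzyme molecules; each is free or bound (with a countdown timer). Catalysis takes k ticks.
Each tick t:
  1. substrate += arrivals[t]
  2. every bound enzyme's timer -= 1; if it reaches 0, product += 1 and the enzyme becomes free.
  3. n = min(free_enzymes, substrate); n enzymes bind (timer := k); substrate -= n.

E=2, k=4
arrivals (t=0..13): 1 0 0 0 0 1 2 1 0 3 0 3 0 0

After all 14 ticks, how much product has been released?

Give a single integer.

Answer: 4

Derivation:
t=0: arr=1 -> substrate=0 bound=1 product=0
t=1: arr=0 -> substrate=0 bound=1 product=0
t=2: arr=0 -> substrate=0 bound=1 product=0
t=3: arr=0 -> substrate=0 bound=1 product=0
t=4: arr=0 -> substrate=0 bound=0 product=1
t=5: arr=1 -> substrate=0 bound=1 product=1
t=6: arr=2 -> substrate=1 bound=2 product=1
t=7: arr=1 -> substrate=2 bound=2 product=1
t=8: arr=0 -> substrate=2 bound=2 product=1
t=9: arr=3 -> substrate=4 bound=2 product=2
t=10: arr=0 -> substrate=3 bound=2 product=3
t=11: arr=3 -> substrate=6 bound=2 product=3
t=12: arr=0 -> substrate=6 bound=2 product=3
t=13: arr=0 -> substrate=5 bound=2 product=4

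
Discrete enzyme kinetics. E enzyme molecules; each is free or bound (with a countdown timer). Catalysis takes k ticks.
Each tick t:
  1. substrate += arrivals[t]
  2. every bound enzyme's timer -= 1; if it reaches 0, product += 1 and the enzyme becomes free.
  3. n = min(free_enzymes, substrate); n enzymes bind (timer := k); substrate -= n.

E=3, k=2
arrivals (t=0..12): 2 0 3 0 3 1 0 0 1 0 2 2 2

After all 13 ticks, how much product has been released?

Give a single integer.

t=0: arr=2 -> substrate=0 bound=2 product=0
t=1: arr=0 -> substrate=0 bound=2 product=0
t=2: arr=3 -> substrate=0 bound=3 product=2
t=3: arr=0 -> substrate=0 bound=3 product=2
t=4: arr=3 -> substrate=0 bound=3 product=5
t=5: arr=1 -> substrate=1 bound=3 product=5
t=6: arr=0 -> substrate=0 bound=1 product=8
t=7: arr=0 -> substrate=0 bound=1 product=8
t=8: arr=1 -> substrate=0 bound=1 product=9
t=9: arr=0 -> substrate=0 bound=1 product=9
t=10: arr=2 -> substrate=0 bound=2 product=10
t=11: arr=2 -> substrate=1 bound=3 product=10
t=12: arr=2 -> substrate=1 bound=3 product=12

Answer: 12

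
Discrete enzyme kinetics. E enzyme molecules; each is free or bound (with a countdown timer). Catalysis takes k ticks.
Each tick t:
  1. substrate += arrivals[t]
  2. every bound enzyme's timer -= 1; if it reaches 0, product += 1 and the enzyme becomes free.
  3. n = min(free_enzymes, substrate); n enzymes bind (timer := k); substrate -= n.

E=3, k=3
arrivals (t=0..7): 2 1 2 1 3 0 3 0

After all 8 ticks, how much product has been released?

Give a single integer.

Answer: 6

Derivation:
t=0: arr=2 -> substrate=0 bound=2 product=0
t=1: arr=1 -> substrate=0 bound=3 product=0
t=2: arr=2 -> substrate=2 bound=3 product=0
t=3: arr=1 -> substrate=1 bound=3 product=2
t=4: arr=3 -> substrate=3 bound=3 product=3
t=5: arr=0 -> substrate=3 bound=3 product=3
t=6: arr=3 -> substrate=4 bound=3 product=5
t=7: arr=0 -> substrate=3 bound=3 product=6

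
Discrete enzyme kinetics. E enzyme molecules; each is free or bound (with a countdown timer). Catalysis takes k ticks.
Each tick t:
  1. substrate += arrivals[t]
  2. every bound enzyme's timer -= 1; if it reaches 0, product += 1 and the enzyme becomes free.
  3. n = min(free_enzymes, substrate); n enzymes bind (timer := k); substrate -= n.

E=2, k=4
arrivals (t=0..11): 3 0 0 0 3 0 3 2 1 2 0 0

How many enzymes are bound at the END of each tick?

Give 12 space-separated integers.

t=0: arr=3 -> substrate=1 bound=2 product=0
t=1: arr=0 -> substrate=1 bound=2 product=0
t=2: arr=0 -> substrate=1 bound=2 product=0
t=3: arr=0 -> substrate=1 bound=2 product=0
t=4: arr=3 -> substrate=2 bound=2 product=2
t=5: arr=0 -> substrate=2 bound=2 product=2
t=6: arr=3 -> substrate=5 bound=2 product=2
t=7: arr=2 -> substrate=7 bound=2 product=2
t=8: arr=1 -> substrate=6 bound=2 product=4
t=9: arr=2 -> substrate=8 bound=2 product=4
t=10: arr=0 -> substrate=8 bound=2 product=4
t=11: arr=0 -> substrate=8 bound=2 product=4

Answer: 2 2 2 2 2 2 2 2 2 2 2 2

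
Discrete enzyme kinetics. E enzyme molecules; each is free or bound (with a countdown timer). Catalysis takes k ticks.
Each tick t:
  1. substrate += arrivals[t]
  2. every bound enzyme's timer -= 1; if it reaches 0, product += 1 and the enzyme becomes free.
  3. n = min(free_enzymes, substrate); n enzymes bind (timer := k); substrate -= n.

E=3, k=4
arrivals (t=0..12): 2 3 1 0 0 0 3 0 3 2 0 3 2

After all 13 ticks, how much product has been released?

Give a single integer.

Answer: 8

Derivation:
t=0: arr=2 -> substrate=0 bound=2 product=0
t=1: arr=3 -> substrate=2 bound=3 product=0
t=2: arr=1 -> substrate=3 bound=3 product=0
t=3: arr=0 -> substrate=3 bound=3 product=0
t=4: arr=0 -> substrate=1 bound=3 product=2
t=5: arr=0 -> substrate=0 bound=3 product=3
t=6: arr=3 -> substrate=3 bound=3 product=3
t=7: arr=0 -> substrate=3 bound=3 product=3
t=8: arr=3 -> substrate=4 bound=3 product=5
t=9: arr=2 -> substrate=5 bound=3 product=6
t=10: arr=0 -> substrate=5 bound=3 product=6
t=11: arr=3 -> substrate=8 bound=3 product=6
t=12: arr=2 -> substrate=8 bound=3 product=8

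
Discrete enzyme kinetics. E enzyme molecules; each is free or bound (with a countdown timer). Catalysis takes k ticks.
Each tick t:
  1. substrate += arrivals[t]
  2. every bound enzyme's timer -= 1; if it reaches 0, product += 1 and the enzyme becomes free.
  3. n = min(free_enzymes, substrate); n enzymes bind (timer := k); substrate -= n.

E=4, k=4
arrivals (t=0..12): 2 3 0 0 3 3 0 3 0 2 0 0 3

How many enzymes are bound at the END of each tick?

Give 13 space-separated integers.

Answer: 2 4 4 4 4 4 4 4 4 4 4 4 4

Derivation:
t=0: arr=2 -> substrate=0 bound=2 product=0
t=1: arr=3 -> substrate=1 bound=4 product=0
t=2: arr=0 -> substrate=1 bound=4 product=0
t=3: arr=0 -> substrate=1 bound=4 product=0
t=4: arr=3 -> substrate=2 bound=4 product=2
t=5: arr=3 -> substrate=3 bound=4 product=4
t=6: arr=0 -> substrate=3 bound=4 product=4
t=7: arr=3 -> substrate=6 bound=4 product=4
t=8: arr=0 -> substrate=4 bound=4 product=6
t=9: arr=2 -> substrate=4 bound=4 product=8
t=10: arr=0 -> substrate=4 bound=4 product=8
t=11: arr=0 -> substrate=4 bound=4 product=8
t=12: arr=3 -> substrate=5 bound=4 product=10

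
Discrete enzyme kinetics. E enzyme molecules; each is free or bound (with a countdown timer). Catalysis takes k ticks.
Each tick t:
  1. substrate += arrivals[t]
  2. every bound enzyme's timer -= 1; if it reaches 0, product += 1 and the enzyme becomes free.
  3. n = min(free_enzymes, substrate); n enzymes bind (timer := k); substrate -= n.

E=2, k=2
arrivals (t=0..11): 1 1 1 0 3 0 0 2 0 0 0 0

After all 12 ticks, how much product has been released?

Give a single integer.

t=0: arr=1 -> substrate=0 bound=1 product=0
t=1: arr=1 -> substrate=0 bound=2 product=0
t=2: arr=1 -> substrate=0 bound=2 product=1
t=3: arr=0 -> substrate=0 bound=1 product=2
t=4: arr=3 -> substrate=1 bound=2 product=3
t=5: arr=0 -> substrate=1 bound=2 product=3
t=6: arr=0 -> substrate=0 bound=1 product=5
t=7: arr=2 -> substrate=1 bound=2 product=5
t=8: arr=0 -> substrate=0 bound=2 product=6
t=9: arr=0 -> substrate=0 bound=1 product=7
t=10: arr=0 -> substrate=0 bound=0 product=8
t=11: arr=0 -> substrate=0 bound=0 product=8

Answer: 8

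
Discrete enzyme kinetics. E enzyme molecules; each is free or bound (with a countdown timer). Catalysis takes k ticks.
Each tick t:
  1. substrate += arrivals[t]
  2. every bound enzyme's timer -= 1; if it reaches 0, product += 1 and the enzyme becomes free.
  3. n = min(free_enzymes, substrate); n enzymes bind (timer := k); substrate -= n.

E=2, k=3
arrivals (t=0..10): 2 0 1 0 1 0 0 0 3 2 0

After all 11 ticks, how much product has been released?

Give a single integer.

t=0: arr=2 -> substrate=0 bound=2 product=0
t=1: arr=0 -> substrate=0 bound=2 product=0
t=2: arr=1 -> substrate=1 bound=2 product=0
t=3: arr=0 -> substrate=0 bound=1 product=2
t=4: arr=1 -> substrate=0 bound=2 product=2
t=5: arr=0 -> substrate=0 bound=2 product=2
t=6: arr=0 -> substrate=0 bound=1 product=3
t=7: arr=0 -> substrate=0 bound=0 product=4
t=8: arr=3 -> substrate=1 bound=2 product=4
t=9: arr=2 -> substrate=3 bound=2 product=4
t=10: arr=0 -> substrate=3 bound=2 product=4

Answer: 4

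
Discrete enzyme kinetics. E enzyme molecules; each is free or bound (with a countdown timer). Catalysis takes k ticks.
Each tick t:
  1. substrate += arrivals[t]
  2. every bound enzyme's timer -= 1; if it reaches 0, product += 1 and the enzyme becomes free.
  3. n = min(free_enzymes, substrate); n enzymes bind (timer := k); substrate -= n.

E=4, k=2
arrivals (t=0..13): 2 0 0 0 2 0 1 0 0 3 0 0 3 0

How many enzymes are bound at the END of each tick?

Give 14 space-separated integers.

t=0: arr=2 -> substrate=0 bound=2 product=0
t=1: arr=0 -> substrate=0 bound=2 product=0
t=2: arr=0 -> substrate=0 bound=0 product=2
t=3: arr=0 -> substrate=0 bound=0 product=2
t=4: arr=2 -> substrate=0 bound=2 product=2
t=5: arr=0 -> substrate=0 bound=2 product=2
t=6: arr=1 -> substrate=0 bound=1 product=4
t=7: arr=0 -> substrate=0 bound=1 product=4
t=8: arr=0 -> substrate=0 bound=0 product=5
t=9: arr=3 -> substrate=0 bound=3 product=5
t=10: arr=0 -> substrate=0 bound=3 product=5
t=11: arr=0 -> substrate=0 bound=0 product=8
t=12: arr=3 -> substrate=0 bound=3 product=8
t=13: arr=0 -> substrate=0 bound=3 product=8

Answer: 2 2 0 0 2 2 1 1 0 3 3 0 3 3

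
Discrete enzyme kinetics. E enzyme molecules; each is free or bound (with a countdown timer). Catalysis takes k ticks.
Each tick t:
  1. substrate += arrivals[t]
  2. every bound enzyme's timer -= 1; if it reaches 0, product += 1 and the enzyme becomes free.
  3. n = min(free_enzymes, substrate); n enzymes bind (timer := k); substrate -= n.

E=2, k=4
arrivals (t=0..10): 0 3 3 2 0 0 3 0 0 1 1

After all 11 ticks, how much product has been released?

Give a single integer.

t=0: arr=0 -> substrate=0 bound=0 product=0
t=1: arr=3 -> substrate=1 bound=2 product=0
t=2: arr=3 -> substrate=4 bound=2 product=0
t=3: arr=2 -> substrate=6 bound=2 product=0
t=4: arr=0 -> substrate=6 bound=2 product=0
t=5: arr=0 -> substrate=4 bound=2 product=2
t=6: arr=3 -> substrate=7 bound=2 product=2
t=7: arr=0 -> substrate=7 bound=2 product=2
t=8: arr=0 -> substrate=7 bound=2 product=2
t=9: arr=1 -> substrate=6 bound=2 product=4
t=10: arr=1 -> substrate=7 bound=2 product=4

Answer: 4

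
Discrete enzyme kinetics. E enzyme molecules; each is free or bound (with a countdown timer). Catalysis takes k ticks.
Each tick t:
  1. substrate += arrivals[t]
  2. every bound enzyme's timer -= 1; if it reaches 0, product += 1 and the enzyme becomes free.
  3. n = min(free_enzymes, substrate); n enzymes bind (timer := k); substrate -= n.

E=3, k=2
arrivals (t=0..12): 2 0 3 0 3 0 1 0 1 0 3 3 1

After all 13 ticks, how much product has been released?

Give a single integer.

t=0: arr=2 -> substrate=0 bound=2 product=0
t=1: arr=0 -> substrate=0 bound=2 product=0
t=2: arr=3 -> substrate=0 bound=3 product=2
t=3: arr=0 -> substrate=0 bound=3 product=2
t=4: arr=3 -> substrate=0 bound=3 product=5
t=5: arr=0 -> substrate=0 bound=3 product=5
t=6: arr=1 -> substrate=0 bound=1 product=8
t=7: arr=0 -> substrate=0 bound=1 product=8
t=8: arr=1 -> substrate=0 bound=1 product=9
t=9: arr=0 -> substrate=0 bound=1 product=9
t=10: arr=3 -> substrate=0 bound=3 product=10
t=11: arr=3 -> substrate=3 bound=3 product=10
t=12: arr=1 -> substrate=1 bound=3 product=13

Answer: 13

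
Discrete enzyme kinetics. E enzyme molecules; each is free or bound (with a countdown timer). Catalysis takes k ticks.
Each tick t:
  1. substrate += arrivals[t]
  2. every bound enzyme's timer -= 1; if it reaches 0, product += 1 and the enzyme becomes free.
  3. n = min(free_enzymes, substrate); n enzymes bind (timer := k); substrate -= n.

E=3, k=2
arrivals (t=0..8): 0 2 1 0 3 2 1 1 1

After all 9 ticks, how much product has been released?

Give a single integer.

Answer: 9

Derivation:
t=0: arr=0 -> substrate=0 bound=0 product=0
t=1: arr=2 -> substrate=0 bound=2 product=0
t=2: arr=1 -> substrate=0 bound=3 product=0
t=3: arr=0 -> substrate=0 bound=1 product=2
t=4: arr=3 -> substrate=0 bound=3 product=3
t=5: arr=2 -> substrate=2 bound=3 product=3
t=6: arr=1 -> substrate=0 bound=3 product=6
t=7: arr=1 -> substrate=1 bound=3 product=6
t=8: arr=1 -> substrate=0 bound=2 product=9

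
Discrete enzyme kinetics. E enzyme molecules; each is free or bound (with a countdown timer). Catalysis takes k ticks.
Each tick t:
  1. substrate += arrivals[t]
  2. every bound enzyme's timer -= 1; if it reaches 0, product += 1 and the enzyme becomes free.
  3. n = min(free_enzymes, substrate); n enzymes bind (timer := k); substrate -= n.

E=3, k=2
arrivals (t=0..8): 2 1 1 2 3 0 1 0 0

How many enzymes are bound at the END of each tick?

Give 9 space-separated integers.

Answer: 2 3 2 3 3 3 3 1 0

Derivation:
t=0: arr=2 -> substrate=0 bound=2 product=0
t=1: arr=1 -> substrate=0 bound=3 product=0
t=2: arr=1 -> substrate=0 bound=2 product=2
t=3: arr=2 -> substrate=0 bound=3 product=3
t=4: arr=3 -> substrate=2 bound=3 product=4
t=5: arr=0 -> substrate=0 bound=3 product=6
t=6: arr=1 -> substrate=0 bound=3 product=7
t=7: arr=0 -> substrate=0 bound=1 product=9
t=8: arr=0 -> substrate=0 bound=0 product=10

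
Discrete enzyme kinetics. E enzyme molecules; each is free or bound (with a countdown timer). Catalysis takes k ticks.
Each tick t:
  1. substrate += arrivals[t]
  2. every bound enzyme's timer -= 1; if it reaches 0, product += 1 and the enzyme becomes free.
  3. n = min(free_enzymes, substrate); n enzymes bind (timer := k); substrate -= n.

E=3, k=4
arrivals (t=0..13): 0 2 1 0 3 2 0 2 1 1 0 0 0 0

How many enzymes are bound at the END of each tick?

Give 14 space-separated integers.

t=0: arr=0 -> substrate=0 bound=0 product=0
t=1: arr=2 -> substrate=0 bound=2 product=0
t=2: arr=1 -> substrate=0 bound=3 product=0
t=3: arr=0 -> substrate=0 bound=3 product=0
t=4: arr=3 -> substrate=3 bound=3 product=0
t=5: arr=2 -> substrate=3 bound=3 product=2
t=6: arr=0 -> substrate=2 bound=3 product=3
t=7: arr=2 -> substrate=4 bound=3 product=3
t=8: arr=1 -> substrate=5 bound=3 product=3
t=9: arr=1 -> substrate=4 bound=3 product=5
t=10: arr=0 -> substrate=3 bound=3 product=6
t=11: arr=0 -> substrate=3 bound=3 product=6
t=12: arr=0 -> substrate=3 bound=3 product=6
t=13: arr=0 -> substrate=1 bound=3 product=8

Answer: 0 2 3 3 3 3 3 3 3 3 3 3 3 3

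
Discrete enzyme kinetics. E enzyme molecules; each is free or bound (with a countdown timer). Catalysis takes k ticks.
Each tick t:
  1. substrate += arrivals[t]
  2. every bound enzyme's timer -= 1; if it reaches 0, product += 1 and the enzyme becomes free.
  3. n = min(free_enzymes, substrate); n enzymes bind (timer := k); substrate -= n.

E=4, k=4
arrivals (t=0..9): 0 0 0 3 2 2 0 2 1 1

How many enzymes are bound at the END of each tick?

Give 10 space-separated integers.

Answer: 0 0 0 3 4 4 4 4 4 4

Derivation:
t=0: arr=0 -> substrate=0 bound=0 product=0
t=1: arr=0 -> substrate=0 bound=0 product=0
t=2: arr=0 -> substrate=0 bound=0 product=0
t=3: arr=3 -> substrate=0 bound=3 product=0
t=4: arr=2 -> substrate=1 bound=4 product=0
t=5: arr=2 -> substrate=3 bound=4 product=0
t=6: arr=0 -> substrate=3 bound=4 product=0
t=7: arr=2 -> substrate=2 bound=4 product=3
t=8: arr=1 -> substrate=2 bound=4 product=4
t=9: arr=1 -> substrate=3 bound=4 product=4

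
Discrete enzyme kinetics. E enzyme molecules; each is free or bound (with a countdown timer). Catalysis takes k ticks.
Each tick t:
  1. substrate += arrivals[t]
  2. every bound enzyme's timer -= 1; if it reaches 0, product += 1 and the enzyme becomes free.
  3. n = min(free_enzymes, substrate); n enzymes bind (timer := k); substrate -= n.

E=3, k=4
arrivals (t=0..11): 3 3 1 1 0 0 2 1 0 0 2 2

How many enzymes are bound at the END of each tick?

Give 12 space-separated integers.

Answer: 3 3 3 3 3 3 3 3 3 3 3 3

Derivation:
t=0: arr=3 -> substrate=0 bound=3 product=0
t=1: arr=3 -> substrate=3 bound=3 product=0
t=2: arr=1 -> substrate=4 bound=3 product=0
t=3: arr=1 -> substrate=5 bound=3 product=0
t=4: arr=0 -> substrate=2 bound=3 product=3
t=5: arr=0 -> substrate=2 bound=3 product=3
t=6: arr=2 -> substrate=4 bound=3 product=3
t=7: arr=1 -> substrate=5 bound=3 product=3
t=8: arr=0 -> substrate=2 bound=3 product=6
t=9: arr=0 -> substrate=2 bound=3 product=6
t=10: arr=2 -> substrate=4 bound=3 product=6
t=11: arr=2 -> substrate=6 bound=3 product=6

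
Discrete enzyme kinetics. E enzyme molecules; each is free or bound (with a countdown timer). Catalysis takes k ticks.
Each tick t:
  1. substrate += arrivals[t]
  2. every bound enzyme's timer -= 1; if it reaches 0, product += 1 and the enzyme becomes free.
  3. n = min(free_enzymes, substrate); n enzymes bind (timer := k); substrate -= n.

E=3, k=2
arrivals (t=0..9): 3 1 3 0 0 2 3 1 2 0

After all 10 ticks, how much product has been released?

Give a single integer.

t=0: arr=3 -> substrate=0 bound=3 product=0
t=1: arr=1 -> substrate=1 bound=3 product=0
t=2: arr=3 -> substrate=1 bound=3 product=3
t=3: arr=0 -> substrate=1 bound=3 product=3
t=4: arr=0 -> substrate=0 bound=1 product=6
t=5: arr=2 -> substrate=0 bound=3 product=6
t=6: arr=3 -> substrate=2 bound=3 product=7
t=7: arr=1 -> substrate=1 bound=3 product=9
t=8: arr=2 -> substrate=2 bound=3 product=10
t=9: arr=0 -> substrate=0 bound=3 product=12

Answer: 12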